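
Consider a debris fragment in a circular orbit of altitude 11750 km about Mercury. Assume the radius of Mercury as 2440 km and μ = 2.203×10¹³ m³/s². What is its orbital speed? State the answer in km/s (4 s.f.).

r = 2440 + 11750 = 14190 km = 1.4190×10⁷ m.
For a circular orbit v = √(μ/r) = √(2.203×10¹³ / 1.419×10⁷) = √(1.553×10⁶) = 1246 m/s.
That is 1.246 km/s.

v ≈ 1.246 km/s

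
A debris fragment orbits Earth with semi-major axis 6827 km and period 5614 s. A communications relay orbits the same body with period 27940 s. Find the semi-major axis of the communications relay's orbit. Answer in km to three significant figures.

Kepler's third law: a³ ∝ T², so a₂ = a₁ (T₂/T₁)^(2/3).
T₂/T₁ = 4.977, (T₂/T₁)^(2/3) = 2.915.
a₂ = 6827 × 2.915 = 19900 km.

a₂ ≈ 19900 km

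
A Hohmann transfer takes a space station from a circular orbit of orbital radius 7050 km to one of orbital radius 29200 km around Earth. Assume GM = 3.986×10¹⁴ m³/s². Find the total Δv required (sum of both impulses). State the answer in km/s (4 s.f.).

Δv_total ≈ 3.415 km/s

r₁ = 7050 km = 7.050×10⁶ m.
r₂ = 29200 km = 2.920×10⁷ m.
Transfer ellipse a_t = (r₁ + r₂)/2 = 1.812×10⁷ m.
At r₁: circular v_c1 = √(μ/r₁) = 7519 m/s; transfer-perigee v_p = √[μ(2/r₁ − 1/a_t)] = 9544 m/s.
Δv₁ = v_p − v_c1 = 2025 m/s.
At r₂: circular v_c2 = √(μ/r₂) = 3695 m/s; transfer-apogee v_a = √[μ(2/r₂ − 1/a_t)] = 2304 m/s.
Δv₂ = v_c2 − v_a = 1390 m/s.
Total Δv = Δv₁ + Δv₂ = 3415 m/s = 3.415 km/s.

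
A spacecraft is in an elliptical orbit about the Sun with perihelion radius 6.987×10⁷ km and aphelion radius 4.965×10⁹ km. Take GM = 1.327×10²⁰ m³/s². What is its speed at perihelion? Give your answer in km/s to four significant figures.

Semi-major axis a = (r_p + r_a)/2 = 2.5174×10⁹ km = 2.517×10¹² m.
Vis-viva: v² = μ(2/r − 1/a) = 1.327×10²⁰ × (2.862×10⁻¹¹ − 3.972×10⁻¹³) = 3.746×10⁹ m²/s².
v = 61200 m/s = 61.20 km/s.

v ≈ 61.20 km/s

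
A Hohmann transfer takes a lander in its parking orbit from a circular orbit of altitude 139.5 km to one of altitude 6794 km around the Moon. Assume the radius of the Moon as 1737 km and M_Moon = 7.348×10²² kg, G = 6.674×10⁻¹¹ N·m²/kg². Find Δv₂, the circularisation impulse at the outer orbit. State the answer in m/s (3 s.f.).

Δv ≈ 303 m/s

μ = GM = 6.674×10⁻¹¹ × 7.348×10²² = 4.904×10¹² m³/s².
r₁ = 1737 + 139.5 = 1876.5 km = 1.8765×10⁶ m.
r₂ = 1737 + 6794 = 8531.0 km = 8.5310×10⁶ m.
Transfer ellipse a_t = (r₁ + r₂)/2 = 5.204×10⁶ m.
At r₁: circular v_c1 = √(μ/r₁) = 1617 m/s; transfer-perilune v_p = √[μ(2/r₁ − 1/a_t)] = 2070 m/s.
At r₂: circular v_c2 = √(μ/r₂) = 758.2 m/s; transfer-apolune v_a = √[μ(2/r₂ − 1/a_t)] = 455.3 m/s.
Δv₂ = v_c2 − v_a = 302.9 m/s.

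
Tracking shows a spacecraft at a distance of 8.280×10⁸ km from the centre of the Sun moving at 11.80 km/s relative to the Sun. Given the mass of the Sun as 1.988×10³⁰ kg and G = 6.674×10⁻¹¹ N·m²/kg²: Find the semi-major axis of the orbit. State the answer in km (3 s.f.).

a ≈ 7.32×10⁸ km

μ = GM = 6.674×10⁻¹¹ × 1.988×10³⁰ = 1.327×10²⁰ m³/s².
r = 8.280×10¹¹ m.
Specific orbital energy ε = v²/2 − μ/r = (11800)²/2 − 1.327×10²⁰/8.280×10¹¹ = -9.062×10⁷ J/kg.
Since ε = −μ/(2a), a = −μ/(2ε) = 7.321×10¹¹ m = 7.3206×10⁸ km.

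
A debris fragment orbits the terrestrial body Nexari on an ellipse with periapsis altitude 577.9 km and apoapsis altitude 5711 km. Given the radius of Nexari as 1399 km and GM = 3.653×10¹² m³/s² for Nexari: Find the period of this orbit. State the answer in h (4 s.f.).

r_p = 1399 + 577.9 = 1976.9 km = 1.9769×10⁶ m.
r_a = 1399 + 5711 = 7110.0 km = 7.1100×10⁶ m.
Semi-major axis a = (r_p + r_a)/2 = (1976.9 + 7110.0)/2 = 4543.4 km = 4.543×10⁶ m.
By Kepler's third law T = 2π√(a³/μ) = 2π × 5.067×10³ = 3.184×10⁴ s.
= 8.844 h.

T ≈ 8.844 h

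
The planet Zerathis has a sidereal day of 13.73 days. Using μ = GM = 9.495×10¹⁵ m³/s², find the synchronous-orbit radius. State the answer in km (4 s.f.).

T = 13.73 days = 1.186×10⁶ s.
A synchronous orbit has period T, so by Kepler's third law a = (μT²/4π²)^(1/3).
μT²/4π² = 9.495×10¹⁵ × (1.186×10⁶)² / 39.48 = 3.385×10²⁶ m³.
a = 6.969×10⁸ m = 6.9690×10⁵ km.

r_sync ≈ 6.969×10⁵ km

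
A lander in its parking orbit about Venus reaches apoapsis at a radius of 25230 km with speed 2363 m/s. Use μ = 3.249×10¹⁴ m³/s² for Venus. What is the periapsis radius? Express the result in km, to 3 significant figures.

r_a = 2.523×10⁷ m.
Specific energy ε = v²/2 − μ/r = -1.009×10⁷ J/kg, so a = −μ/(2ε) = 1.611×10⁷ m.
The apsides satisfy r_p + r_a = 2a, so the periapsis radius is 2a − r_a = 6.984×10⁶ m = 6984.1 km.

periapsis radius ≈ 6980 km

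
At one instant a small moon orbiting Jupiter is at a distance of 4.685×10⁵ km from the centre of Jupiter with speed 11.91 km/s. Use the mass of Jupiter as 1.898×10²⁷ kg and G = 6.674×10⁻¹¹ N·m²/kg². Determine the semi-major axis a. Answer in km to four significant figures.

a ≈ 3.175×10⁵ km

μ = GM = 6.674×10⁻¹¹ × 1.898×10²⁷ = 1.267×10¹⁷ m³/s².
r = 4.685×10⁸ m.
Vis-viva rearranged: 1/a = 2/r − v²/μ = 4.269×10⁻⁹ − 1.120×10⁻⁹ = 3.149×10⁻⁹ m⁻¹.
a = 3.175×10⁸ m = 3.1755×10⁵ km.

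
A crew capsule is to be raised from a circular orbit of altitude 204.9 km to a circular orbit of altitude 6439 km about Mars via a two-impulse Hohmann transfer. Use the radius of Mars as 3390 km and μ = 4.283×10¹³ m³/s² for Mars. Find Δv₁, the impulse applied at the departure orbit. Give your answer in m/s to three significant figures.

Δv ≈ 725 m/s

r₁ = 3390 + 204.9 = 3594.9 km = 3.5949×10⁶ m.
r₂ = 3390 + 6439 = 9829.0 km = 9.8290×10⁶ m.
Transfer ellipse a_t = (r₁ + r₂)/2 = 6.712×10⁶ m.
At r₁: circular v_c1 = √(μ/r₁) = 3452 m/s; transfer-periapsis v_p = √[μ(2/r₁ − 1/a_t)] = 4177 m/s.
Δv₁ = v_p − v_c1 = 725.3 m/s.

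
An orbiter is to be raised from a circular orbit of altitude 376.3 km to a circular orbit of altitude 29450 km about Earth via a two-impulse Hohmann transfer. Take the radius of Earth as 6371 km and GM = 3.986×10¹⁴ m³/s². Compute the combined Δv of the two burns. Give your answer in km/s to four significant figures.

Δv_total ≈ 3.743 km/s

r₁ = 6371 + 376.3 = 6747.3 km = 6.7473×10⁶ m.
r₂ = 6371 + 29450 = 35821 km = 3.5821×10⁷ m.
Transfer ellipse a_t = (r₁ + r₂)/2 = 2.128×10⁷ m.
At r₁: circular v_c1 = √(μ/r₁) = 7686 m/s; transfer-perigee v_p = √[μ(2/r₁ − 1/a_t)] = 9971 m/s.
Δv₁ = v_p − v_c1 = 2285 m/s.
At r₂: circular v_c2 = √(μ/r₂) = 3336 m/s; transfer-apogee v_a = √[μ(2/r₂ − 1/a_t)] = 1878 m/s.
Δv₂ = v_c2 − v_a = 1458 m/s.
Total Δv = Δv₁ + Δv₂ = 3743 m/s = 3.743 km/s.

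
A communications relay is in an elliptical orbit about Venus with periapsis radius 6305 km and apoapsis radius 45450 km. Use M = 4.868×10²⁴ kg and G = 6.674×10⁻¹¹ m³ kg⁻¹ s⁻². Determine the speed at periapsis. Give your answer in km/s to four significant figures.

v ≈ 9.513 km/s

μ = GM = 6.674×10⁻¹¹ × 4.868×10²⁴ = 3.249×10¹⁴ m³/s².
Semi-major axis a = (r_p + r_a)/2 = 25878 km = 2.588×10⁷ m.
Vis-viva: v² = μ(2/r − 1/a) = 3.249×10¹⁴ × (3.172×10⁻⁷ − 3.864×10⁻⁸) = 9.050×10⁷ m²/s².
v = 9513 m/s = 9.513 km/s.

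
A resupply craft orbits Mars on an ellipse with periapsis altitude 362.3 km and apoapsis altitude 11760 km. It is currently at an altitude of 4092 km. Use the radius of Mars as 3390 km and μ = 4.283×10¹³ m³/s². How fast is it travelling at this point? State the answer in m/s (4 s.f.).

r_p = 3390 + 362.3 = 3752.3 km = 3.7523×10⁶ m.
r_a = 3390 + 11760 = 15150 km = 1.5150×10⁷ m.
r = 3390 + 4092 = 7482.0 km = 7.482×10⁶ m.
Semi-major axis a = (r_p + r_a)/2 = 9451.1 km = 9.451×10⁶ m.
Vis-viva: v² = μ(2/r − 1/a) = 4.283×10¹³ × (2.673×10⁻⁷ − 1.058×10⁻⁷) = 6.917×10⁶ m²/s².
v = 2630 m/s.

v ≈ 2630 m/s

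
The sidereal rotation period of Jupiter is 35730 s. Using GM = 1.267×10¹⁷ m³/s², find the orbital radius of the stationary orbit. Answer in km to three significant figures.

r_sync ≈ 1.60×10⁵ km

A synchronous orbit has period T, so by Kepler's third law a = (μT²/4π²)^(1/3).
μT²/4π² = 1.267×10¹⁷ × (3.573×10⁴)² / 39.48 = 4.097×10²⁴ m³.
a = 1.600×10⁸ m = 1.6002×10⁵ km.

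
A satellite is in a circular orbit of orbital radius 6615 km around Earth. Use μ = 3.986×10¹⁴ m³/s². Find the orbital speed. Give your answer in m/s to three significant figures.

r = 6615 km = 6.615×10⁶ m.
For a circular orbit v = √(μ/r) = √(3.986×10¹⁴ / 6.615×10⁶) = √(6.026×10⁷) = 7763 m/s.

v ≈ 7760 m/s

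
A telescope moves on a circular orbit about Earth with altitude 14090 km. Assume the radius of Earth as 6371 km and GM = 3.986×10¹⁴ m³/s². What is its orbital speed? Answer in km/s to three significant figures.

v ≈ 4.41 km/s

r = 6371 + 14090 = 20461 km = 2.0461×10⁷ m.
For a circular orbit v = √(μ/r) = √(3.986×10¹⁴ / 2.046×10⁷) = √(1.948×10⁷) = 4414 m/s.
That is 4.414 km/s.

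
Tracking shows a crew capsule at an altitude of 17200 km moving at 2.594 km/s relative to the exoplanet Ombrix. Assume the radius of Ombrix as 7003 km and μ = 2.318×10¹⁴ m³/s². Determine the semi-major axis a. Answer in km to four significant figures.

a ≈ 18650 km

r = 7003 + 17200 = 24203 km = 2.420×10⁷ m.
Specific orbital energy ε = v²/2 − μ/r = (2594)²/2 − 2.318×10¹⁴/2.420×10⁷ = -6.213×10⁶ J/kg.
Since ε = −μ/(2a), a = −μ/(2ε) = 1.865×10⁷ m = 18655 km.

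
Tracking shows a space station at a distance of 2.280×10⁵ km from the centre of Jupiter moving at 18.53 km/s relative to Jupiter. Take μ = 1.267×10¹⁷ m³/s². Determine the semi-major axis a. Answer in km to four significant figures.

a ≈ 1.650×10⁵ km

r = 2.280×10⁸ m.
Vis-viva rearranged: 1/a = 2/r − v²/μ = 8.772×10⁻⁹ − 2.710×10⁻⁹ = 6.062×10⁻⁹ m⁻¹.
a = 1.650×10⁸ m = 1.6496×10⁵ km.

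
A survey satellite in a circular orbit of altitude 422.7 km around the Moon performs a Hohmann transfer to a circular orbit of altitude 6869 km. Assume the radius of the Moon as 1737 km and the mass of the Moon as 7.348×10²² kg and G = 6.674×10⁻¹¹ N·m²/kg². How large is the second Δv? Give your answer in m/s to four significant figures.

μ = GM = 6.674×10⁻¹¹ × 7.348×10²² = 4.904×10¹² m³/s².
r₁ = 1737 + 422.7 = 2159.7 km = 2.1597×10⁶ m.
r₂ = 1737 + 6869 = 8606.0 km = 8.6060×10⁶ m.
Transfer ellipse a_t = (r₁ + r₂)/2 = 5.383×10⁶ m.
At r₁: circular v_c1 = √(μ/r₁) = 1507 m/s; transfer-perilune v_p = √[μ(2/r₁ − 1/a_t)] = 1905 m/s.
At r₂: circular v_c2 = √(μ/r₂) = 754.9 m/s; transfer-apolune v_a = √[μ(2/r₂ − 1/a_t)] = 478.2 m/s.
Δv₂ = v_c2 − v_a = 276.7 m/s.

Δv ≈ 276.7 m/s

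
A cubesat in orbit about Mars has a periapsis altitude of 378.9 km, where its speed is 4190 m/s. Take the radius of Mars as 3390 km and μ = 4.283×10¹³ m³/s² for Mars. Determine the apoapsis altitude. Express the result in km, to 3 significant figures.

apoapsis altitude ≈ 9400 km

r_p = 3390 + 378.9 = 3768.9 km = 3.769×10⁶ m.
Specific energy ε = v²/2 − μ/r = -2.586×10⁶ J/kg, so a = −μ/(2ε) = 8.281×10⁶ m.
The apsides satisfy r_p + r_a = 2a, so the apoapsis radius is 2a − r_p = 1.279×10⁷ m = 12793 km.
Apoapsis altitude = 12793 − 3390 = 9403.3 km.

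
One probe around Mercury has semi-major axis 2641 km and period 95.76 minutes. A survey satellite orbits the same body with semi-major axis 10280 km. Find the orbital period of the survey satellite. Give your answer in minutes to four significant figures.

Kepler's third law: T² ∝ a³, so T₂ = T₁ (a₂/a₁)^(3/2).
a₂/a₁ = 3.892, (a₂/a₁)^(3/2) = 7.680.
T₂ = 95.76 × 7.680 = 735.4 minutes.

T₂ ≈ 735.4 minutes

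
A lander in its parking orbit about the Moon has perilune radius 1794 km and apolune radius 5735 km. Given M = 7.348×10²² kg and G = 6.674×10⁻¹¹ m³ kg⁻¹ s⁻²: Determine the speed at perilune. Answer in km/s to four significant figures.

μ = GM = 6.674×10⁻¹¹ × 7.348×10²² = 4.904×10¹² m³/s².
Semi-major axis a = (r_p + r_a)/2 = 3764.5 km = 3.764×10⁶ m.
Vis-viva: v² = μ(2/r − 1/a) = 4.904×10¹² × (1.115×10⁻⁶ − 2.656×10⁻⁷) = 4.164×10⁶ m²/s².
v = 2041 m/s = 2.041 km/s.

v ≈ 2.041 km/s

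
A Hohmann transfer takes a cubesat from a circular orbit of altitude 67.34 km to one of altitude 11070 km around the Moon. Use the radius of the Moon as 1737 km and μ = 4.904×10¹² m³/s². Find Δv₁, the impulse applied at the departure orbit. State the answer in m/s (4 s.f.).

r₁ = 1737 + 67.34 = 1804.3 km = 1.8043×10⁶ m.
r₂ = 1737 + 11070 = 12807 km = 1.2807×10⁷ m.
Transfer ellipse a_t = (r₁ + r₂)/2 = 7.306×10⁶ m.
At r₁: circular v_c1 = √(μ/r₁) = 1649 m/s; transfer-perilune v_p = √[μ(2/r₁ − 1/a_t)] = 2183 m/s.
Δv₁ = v_p − v_c1 = 534.2 m/s.

Δv ≈ 534.2 m/s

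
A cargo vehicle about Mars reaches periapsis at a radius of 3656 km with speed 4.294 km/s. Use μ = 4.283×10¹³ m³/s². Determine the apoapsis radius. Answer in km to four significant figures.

r_p = 3.656×10⁶ m.
Specific energy ε = v²/2 − μ/r = -2.496×10⁶ J/kg, so a = −μ/(2ε) = 8.581×10⁶ m.
The apsides satisfy r_p + r_a = 2a, so the apoapsis radius is 2a − r_p = 1.351×10⁷ m = 13505 km.

apoapsis radius ≈ 13510 km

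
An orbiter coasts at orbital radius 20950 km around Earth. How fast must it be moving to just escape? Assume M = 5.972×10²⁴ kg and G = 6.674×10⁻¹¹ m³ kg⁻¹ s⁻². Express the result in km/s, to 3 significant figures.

v_esc ≈ 6.17 km/s

μ = GM = 6.674×10⁻¹¹ × 5.972×10²⁴ = 3.986×10¹⁴ m³/s².
r = 20950 km = 2.095×10⁷ m.
Escape speed v_esc = √(2μ/r) = √(2 × 3.986×10¹⁴ / 2.095×10⁷) = √(3.805×10⁷) = 6168 m/s.
= 6.168 km/s.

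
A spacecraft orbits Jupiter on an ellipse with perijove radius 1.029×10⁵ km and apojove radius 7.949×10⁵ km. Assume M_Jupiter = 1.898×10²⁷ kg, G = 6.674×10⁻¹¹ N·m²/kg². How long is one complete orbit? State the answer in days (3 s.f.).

T ≈ 1.94 days

μ = GM = 6.674×10⁻¹¹ × 1.898×10²⁷ = 1.267×10¹⁷ m³/s².
Semi-major axis a = (r_p + r_a)/2 = (1.0290×10⁵ + 7.9490×10⁵)/2 = 4.4890×10⁵ km = 4.489×10⁸ m.
By Kepler's third law T = 2π√(a³/μ) = 2π × 2.672×10⁴ = 1.679×10⁵ s.
= 1.943 days.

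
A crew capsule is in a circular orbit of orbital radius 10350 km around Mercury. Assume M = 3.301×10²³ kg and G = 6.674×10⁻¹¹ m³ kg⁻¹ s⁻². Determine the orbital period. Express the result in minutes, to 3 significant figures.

μ = GM = 6.674×10⁻¹¹ × 3.301×10²³ = 2.203×10¹³ m³/s².
r = 10350 km = 1.035×10⁷ m.
Kepler's third law: T = 2π√(r³/μ) = 2π√((1.035×10⁷)³ / 2.203×10¹³).
r³/μ = 5.033×10⁷ s², so T = 2π × 7.094×10³ = 4.457×10⁴ s.
Converting: 4.457×10⁴ s ÷ 60.00 = 742.9 minutes.

T ≈ 743 minutes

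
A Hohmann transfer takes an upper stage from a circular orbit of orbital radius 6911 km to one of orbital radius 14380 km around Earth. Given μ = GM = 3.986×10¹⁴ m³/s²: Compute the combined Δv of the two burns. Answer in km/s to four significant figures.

Δv_total ≈ 2.255 km/s

r₁ = 6911 km = 6.911×10⁶ m.
r₂ = 14380 km = 1.438×10⁷ m.
Transfer ellipse a_t = (r₁ + r₂)/2 = 1.065×10⁷ m.
At r₁: circular v_c1 = √(μ/r₁) = 7594 m/s; transfer-perigee v_p = √[μ(2/r₁ − 1/a_t)] = 8827 m/s.
Δv₁ = v_p − v_c1 = 1232 m/s.
At r₂: circular v_c2 = √(μ/r₂) = 5265 m/s; transfer-apogee v_a = √[μ(2/r₂ − 1/a_t)] = 4242 m/s.
Δv₂ = v_c2 − v_a = 1023 m/s.
Total Δv = Δv₁ + Δv₂ = 2255 m/s = 2.255 km/s.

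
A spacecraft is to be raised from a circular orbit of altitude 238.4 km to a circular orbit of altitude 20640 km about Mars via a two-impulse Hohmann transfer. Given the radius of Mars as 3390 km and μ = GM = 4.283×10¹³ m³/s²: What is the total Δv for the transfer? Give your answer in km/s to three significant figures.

r₁ = 3390 + 238.4 = 3628.4 km = 3.6284×10⁶ m.
r₂ = 3390 + 20640 = 24030 km = 2.4030×10⁷ m.
Transfer ellipse a_t = (r₁ + r₂)/2 = 1.383×10⁷ m.
At r₁: circular v_c1 = √(μ/r₁) = 3436 m/s; transfer-periapsis v_p = √[μ(2/r₁ − 1/a_t)] = 4529 m/s.
Δv₁ = v_p − v_c1 = 1093 m/s.
At r₂: circular v_c2 = √(μ/r₂) = 1335 m/s; transfer-apoapsis v_a = √[μ(2/r₂ − 1/a_t)] = 683.8 m/s.
Δv₂ = v_c2 − v_a = 651.2 m/s.
Total Δv = Δv₁ + Δv₂ = 1744 m/s = 1.744 km/s.

Δv_total ≈ 1.74 km/s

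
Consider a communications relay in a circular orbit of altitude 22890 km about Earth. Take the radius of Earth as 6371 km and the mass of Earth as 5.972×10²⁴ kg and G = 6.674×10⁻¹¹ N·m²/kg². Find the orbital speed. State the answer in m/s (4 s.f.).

μ = GM = 6.674×10⁻¹¹ × 5.972×10²⁴ = 3.986×10¹⁴ m³/s².
r = 6371 + 22890 = 29261 km = 2.9261×10⁷ m.
For a circular orbit v = √(μ/r) = √(3.986×10¹⁴ / 2.926×10⁷) = √(1.362×10⁷) = 3691 m/s.

v ≈ 3691 m/s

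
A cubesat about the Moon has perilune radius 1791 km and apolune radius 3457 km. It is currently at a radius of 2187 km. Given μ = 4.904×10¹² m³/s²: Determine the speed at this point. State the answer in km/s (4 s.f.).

Semi-major axis a = (r_p + r_a)/2 = 2624.0 km = 2.624×10⁶ m.
Vis-viva: v² = μ(2/r − 1/a) = 4.904×10¹² × (9.145×10⁻⁷ − 3.811×10⁻⁷) = 2.616×10⁶ m²/s².
v = 1617 m/s = 1.617 km/s.

v ≈ 1.617 km/s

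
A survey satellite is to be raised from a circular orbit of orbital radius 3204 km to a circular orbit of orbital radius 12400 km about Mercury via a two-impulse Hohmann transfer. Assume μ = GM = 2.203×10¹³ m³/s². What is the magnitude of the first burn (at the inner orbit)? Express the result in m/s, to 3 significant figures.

r₁ = 3204 km = 3.204×10⁶ m.
r₂ = 12400 km = 1.240×10⁷ m.
Transfer ellipse a_t = (r₁ + r₂)/2 = 7.802×10⁶ m.
At r₁: circular v_c1 = √(μ/r₁) = 2622 m/s; transfer-periherm v_p = √[μ(2/r₁ − 1/a_t)] = 3306 m/s.
Δv₁ = v_p − v_c1 = 683.6 m/s.

Δv ≈ 684 m/s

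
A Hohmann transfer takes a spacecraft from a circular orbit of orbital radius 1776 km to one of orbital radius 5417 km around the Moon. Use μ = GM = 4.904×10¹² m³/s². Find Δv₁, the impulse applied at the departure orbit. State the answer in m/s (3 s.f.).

Δv ≈ 378 m/s

r₁ = 1776 km = 1.776×10⁶ m.
r₂ = 5417 km = 5.417×10⁶ m.
Transfer ellipse a_t = (r₁ + r₂)/2 = 3.596×10⁶ m.
At r₁: circular v_c1 = √(μ/r₁) = 1662 m/s; transfer-perilune v_p = √[μ(2/r₁ − 1/a_t)] = 2039 m/s.
Δv₁ = v_p − v_c1 = 377.7 m/s.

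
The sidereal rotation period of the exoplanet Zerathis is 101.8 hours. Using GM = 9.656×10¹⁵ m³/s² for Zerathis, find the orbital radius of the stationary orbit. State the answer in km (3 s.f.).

r_sync ≈ 3.20×10⁵ km

T = 101.8 hours = 3.665×10⁵ s.
A synchronous orbit has period T, so by Kepler's third law a = (μT²/4π²)^(1/3).
μT²/4π² = 9.656×10¹⁵ × (3.665×10⁵)² / 39.48 = 3.285×10²⁵ m³.
a = 3.203×10⁸ m = 3.2027×10⁵ km.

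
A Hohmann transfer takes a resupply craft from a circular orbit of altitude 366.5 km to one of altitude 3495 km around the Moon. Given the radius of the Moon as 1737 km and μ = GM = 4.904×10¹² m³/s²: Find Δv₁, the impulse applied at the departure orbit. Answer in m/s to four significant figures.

r₁ = 1737 + 366.5 = 2103.5 km = 2.1035×10⁶ m.
r₂ = 1737 + 3495 = 5232.0 km = 5.2320×10⁶ m.
Transfer ellipse a_t = (r₁ + r₂)/2 = 3.668×10⁶ m.
At r₁: circular v_c1 = √(μ/r₁) = 1527 m/s; transfer-perilune v_p = √[μ(2/r₁ − 1/a_t)] = 1824 m/s.
Δv₁ = v_p − v_c1 = 296.8 m/s.

Δv ≈ 296.8 m/s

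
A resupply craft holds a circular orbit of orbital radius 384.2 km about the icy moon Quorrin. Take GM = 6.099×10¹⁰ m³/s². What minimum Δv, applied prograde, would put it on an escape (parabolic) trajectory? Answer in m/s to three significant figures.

r = 384.2 km = 3.842×10⁵ m.
Circular speed v_c = √(μ/r) = 398.4 m/s.
Escape speed v_esc = √(2μ/r) = √2 × v_c = 563.5 m/s.
Δv = v_esc − v_c = 165.0 m/s.

Δv ≈ 165 m/s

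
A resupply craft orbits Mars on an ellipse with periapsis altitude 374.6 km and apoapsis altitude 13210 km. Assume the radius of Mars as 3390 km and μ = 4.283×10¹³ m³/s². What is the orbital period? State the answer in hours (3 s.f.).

r_p = 3390 + 374.6 = 3764.6 km = 3.7646×10⁶ m.
r_a = 3390 + 13210 = 16600 km = 1.6600×10⁷ m.
Semi-major axis a = (r_p + r_a)/2 = (3764.6 + 16600)/2 = 10182 km = 1.018×10⁷ m.
By Kepler's third law T = 2π√(a³/μ) = 2π × 4.965×10³ = 3.119×10⁴ s.
= 8.665 hours.

T ≈ 8.67 hours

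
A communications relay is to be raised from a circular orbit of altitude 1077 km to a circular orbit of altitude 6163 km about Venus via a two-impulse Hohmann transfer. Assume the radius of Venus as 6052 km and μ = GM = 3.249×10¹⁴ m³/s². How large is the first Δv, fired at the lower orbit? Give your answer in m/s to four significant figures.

Δv ≈ 835.8 m/s

r₁ = 6052 + 1077 = 7129.0 km = 7.1290×10⁶ m.
r₂ = 6052 + 6163 = 12215 km = 1.2215×10⁷ m.
Transfer ellipse a_t = (r₁ + r₂)/2 = 9.672×10⁶ m.
At r₁: circular v_c1 = √(μ/r₁) = 6751 m/s; transfer-periapsis v_p = √[μ(2/r₁ − 1/a_t)] = 7587 m/s.
Δv₁ = v_p − v_c1 = 835.8 m/s.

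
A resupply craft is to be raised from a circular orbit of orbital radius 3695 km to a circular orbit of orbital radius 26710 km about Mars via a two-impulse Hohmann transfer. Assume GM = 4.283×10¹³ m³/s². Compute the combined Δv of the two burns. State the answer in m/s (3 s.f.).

r₁ = 3695 km = 3.695×10⁶ m.
r₂ = 26710 km = 2.671×10⁷ m.
Transfer ellipse a_t = (r₁ + r₂)/2 = 1.520×10⁷ m.
At r₁: circular v_c1 = √(μ/r₁) = 3405 m/s; transfer-periapsis v_p = √[μ(2/r₁ − 1/a_t)] = 4513 m/s.
Δv₁ = v_p − v_c1 = 1108 m/s.
At r₂: circular v_c2 = √(μ/r₂) = 1266 m/s; transfer-apoapsis v_a = √[μ(2/r₂ − 1/a_t)] = 624.3 m/s.
Δv₂ = v_c2 − v_a = 642.0 m/s.
Total Δv = Δv₁ + Δv₂ = 1750 m/s.

Δv_total ≈ 1750 m/s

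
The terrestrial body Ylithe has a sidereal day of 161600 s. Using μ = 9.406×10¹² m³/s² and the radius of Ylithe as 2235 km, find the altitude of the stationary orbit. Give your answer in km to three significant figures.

h_sync ≈ 16200 km

A synchronous orbit has period T, so by Kepler's third law a = (μT²/4π²)^(1/3).
μT²/4π² = 9.406×10¹² × (1.616×10⁵)² / 39.48 = 6.222×10²¹ m³.
a = 1.839×10⁷ m = 18393 km.
Altitude h = a − R = 18393 − 2235 = 16158 km.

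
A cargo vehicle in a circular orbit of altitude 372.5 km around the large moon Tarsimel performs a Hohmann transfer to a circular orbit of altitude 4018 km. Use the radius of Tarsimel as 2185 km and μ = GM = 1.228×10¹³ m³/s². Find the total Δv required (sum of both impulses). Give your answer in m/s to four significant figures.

Δv_total ≈ 748.3 m/s

r₁ = 2185 + 372.5 = 2557.5 km = 2.5575×10⁶ m.
r₂ = 2185 + 4018 = 6203.0 km = 6.2030×10⁶ m.
Transfer ellipse a_t = (r₁ + r₂)/2 = 4.380×10⁶ m.
At r₁: circular v_c1 = √(μ/r₁) = 2191 m/s; transfer-periapsis v_p = √[μ(2/r₁ − 1/a_t)] = 2608 m/s.
Δv₁ = v_p − v_c1 = 416.4 m/s.
At r₂: circular v_c2 = √(μ/r₂) = 1407 m/s; transfer-apoapsis v_a = √[μ(2/r₂ − 1/a_t)] = 1075 m/s.
Δv₂ = v_c2 − v_a = 331.9 m/s.
Total Δv = Δv₁ + Δv₂ = 748.3 m/s.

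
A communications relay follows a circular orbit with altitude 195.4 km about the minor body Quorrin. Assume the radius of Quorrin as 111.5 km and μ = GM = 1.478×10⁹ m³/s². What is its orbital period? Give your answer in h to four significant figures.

T ≈ 7.719 h

r = 111.5 + 195.4 = 306.90 km = 3.0690×10⁵ m.
Kepler's third law: T = 2π√(r³/μ) = 2π√((3.069×10⁵)³ / 1.478×10⁹).
r³/μ = 1.956×10⁷ s², so T = 2π × 4.422×10³ = 2.779×10⁴ s.
Converting: 2.779×10⁴ s ÷ 3600 = 7.719 h.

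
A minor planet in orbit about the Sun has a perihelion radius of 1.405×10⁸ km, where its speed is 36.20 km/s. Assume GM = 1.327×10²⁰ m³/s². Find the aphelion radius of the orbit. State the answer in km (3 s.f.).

aphelion radius ≈ 3.18×10⁸ km

r_p = 1.405×10¹¹ m.
Specific energy ε = v²/2 − μ/r = -2.893×10⁸ J/kg, so a = −μ/(2ε) = 2.294×10¹¹ m.
The apsides satisfy r_p + r_a = 2a, so the aphelion radius is 2a − r_p = 3.183×10¹¹ m = 3.1825×10⁸ km.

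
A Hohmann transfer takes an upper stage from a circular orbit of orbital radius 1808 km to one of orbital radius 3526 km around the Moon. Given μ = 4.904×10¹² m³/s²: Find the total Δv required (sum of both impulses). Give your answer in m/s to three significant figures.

Δv_total ≈ 455 m/s

r₁ = 1808 km = 1.808×10⁶ m.
r₂ = 3526 km = 3.526×10⁶ m.
Transfer ellipse a_t = (r₁ + r₂)/2 = 2.667×10⁶ m.
At r₁: circular v_c1 = √(μ/r₁) = 1647 m/s; transfer-perilune v_p = √[μ(2/r₁ − 1/a_t)] = 1894 m/s.
Δv₁ = v_p − v_c1 = 246.7 m/s.
At r₂: circular v_c2 = √(μ/r₂) = 1179 m/s; transfer-apolune v_a = √[μ(2/r₂ − 1/a_t)] = 971.0 m/s.
Δv₂ = v_c2 − v_a = 208.3 m/s.
Total Δv = Δv₁ + Δv₂ = 455.1 m/s.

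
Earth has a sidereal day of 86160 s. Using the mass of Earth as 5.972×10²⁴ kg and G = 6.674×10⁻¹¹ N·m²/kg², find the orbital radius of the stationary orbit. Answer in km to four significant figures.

μ = GM = 6.674×10⁻¹¹ × 5.972×10²⁴ = 3.986×10¹⁴ m³/s².
A synchronous orbit has period T, so by Kepler's third law a = (μT²/4π²)^(1/3).
μT²/4π² = 3.986×10¹⁴ × (8.616×10⁴)² / 39.48 = 7.495×10²² m³.
a = 4.216×10⁷ m = 42162 km.

r_sync ≈ 42160 km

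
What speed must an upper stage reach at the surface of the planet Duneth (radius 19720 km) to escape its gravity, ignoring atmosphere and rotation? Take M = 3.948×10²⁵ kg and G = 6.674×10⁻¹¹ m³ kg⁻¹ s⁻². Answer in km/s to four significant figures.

μ = GM = 6.674×10⁻¹¹ × 3.948×10²⁵ = 2.635×10¹⁵ m³/s².
r = R = 1.972×10⁷ m.
Escape speed v_esc = √(2μ/r) = √(2 × 2.635×10¹⁵ / 1.972×10⁷) = √(2.672×10⁸) = 16350 m/s.
= 16.35 km/s.

v_esc ≈ 16.35 km/s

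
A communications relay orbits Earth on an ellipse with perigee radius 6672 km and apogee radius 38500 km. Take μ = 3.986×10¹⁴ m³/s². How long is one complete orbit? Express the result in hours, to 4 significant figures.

Semi-major axis a = (r_p + r_a)/2 = (6672.0 + 38500)/2 = 22586 km = 2.259×10⁷ m.
By Kepler's third law T = 2π√(a³/μ) = 2π × 5.376×10³ = 3.378×10⁴ s.
= 9.384 hours.

T ≈ 9.384 hours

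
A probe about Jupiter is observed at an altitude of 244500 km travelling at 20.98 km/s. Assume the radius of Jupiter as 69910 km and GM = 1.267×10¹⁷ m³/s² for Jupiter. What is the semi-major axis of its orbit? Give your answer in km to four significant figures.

a ≈ 3.464×10⁵ km

r = 69910 + 244500 = 3.1441×10⁵ km = 3.144×10⁸ m.
Specific orbital energy ε = v²/2 − μ/r = (20980)²/2 − 1.267×10¹⁷/3.144×10⁸ = -1.829×10⁸ J/kg.
Since ε = −μ/(2a), a = −μ/(2ε) = 3.464×10⁸ m = 3.4637×10⁵ km.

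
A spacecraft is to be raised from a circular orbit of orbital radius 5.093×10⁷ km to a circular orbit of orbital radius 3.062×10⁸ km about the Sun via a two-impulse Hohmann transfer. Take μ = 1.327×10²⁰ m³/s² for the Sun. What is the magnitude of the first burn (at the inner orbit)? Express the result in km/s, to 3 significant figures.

Δv ≈ 15.8 km/s

r₁ = 5.093×10⁷ km = 5.093×10¹⁰ m.
r₂ = 3.062×10⁸ km = 3.062×10¹¹ m.
Transfer ellipse a_t = (r₁ + r₂)/2 = 1.786×10¹¹ m.
At r₁: circular v_c1 = √(μ/r₁) = 51040 m/s; transfer-perihelion v_p = √[μ(2/r₁ − 1/a_t)] = 66840 m/s.
Δv₁ = v_p − v_c1 = 15800 m/s.
= 15.80 km/s.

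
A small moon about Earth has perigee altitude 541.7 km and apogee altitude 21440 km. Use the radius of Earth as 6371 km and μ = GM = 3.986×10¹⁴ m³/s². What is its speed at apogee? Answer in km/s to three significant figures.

r_p = 6371 + 541.7 = 6912.7 km = 6.9127×10⁶ m.
r_a = 6371 + 21440 = 27811 km = 2.7811×10⁷ m.
Semi-major axis a = (r_p + r_a)/2 = 17362 km = 1.736×10⁷ m.
Vis-viva: v² = μ(2/r − 1/a) = 3.986×10¹⁴ × (7.191×10⁻⁸ − 5.760×10⁻⁸) = 5.707×10⁶ m²/s².
v = 2389 m/s = 2.389 km/s.

v ≈ 2.39 km/s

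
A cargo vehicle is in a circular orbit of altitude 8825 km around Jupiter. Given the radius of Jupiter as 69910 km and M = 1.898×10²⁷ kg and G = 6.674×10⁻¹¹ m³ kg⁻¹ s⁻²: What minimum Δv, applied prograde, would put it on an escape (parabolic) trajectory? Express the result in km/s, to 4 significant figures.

μ = GM = 6.674×10⁻¹¹ × 1.898×10²⁷ = 1.267×10¹⁷ m³/s².
r = 69910 + 8825 = 78735 km = 7.8735×10⁷ m.
Circular speed v_c = √(μ/r) = 40110 m/s.
Escape speed v_esc = √(2μ/r) = √2 × v_c = 56720 m/s.
Δv = v_esc − v_c = 16610 m/s = 16.61 km/s.

Δv ≈ 16.61 km/s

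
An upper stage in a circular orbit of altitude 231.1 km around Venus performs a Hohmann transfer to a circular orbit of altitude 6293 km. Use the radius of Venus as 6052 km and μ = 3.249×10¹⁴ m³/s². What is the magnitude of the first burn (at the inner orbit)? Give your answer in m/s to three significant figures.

Δv ≈ 1090 m/s

r₁ = 6052 + 231.1 = 6283.1 km = 6.2831×10⁶ m.
r₂ = 6052 + 6293 = 12345 km = 1.2345×10⁷ m.
Transfer ellipse a_t = (r₁ + r₂)/2 = 9.314×10⁶ m.
At r₁: circular v_c1 = √(μ/r₁) = 7191 m/s; transfer-periapsis v_p = √[μ(2/r₁ − 1/a_t)] = 8279 m/s.
Δv₁ = v_p − v_c1 = 1088 m/s.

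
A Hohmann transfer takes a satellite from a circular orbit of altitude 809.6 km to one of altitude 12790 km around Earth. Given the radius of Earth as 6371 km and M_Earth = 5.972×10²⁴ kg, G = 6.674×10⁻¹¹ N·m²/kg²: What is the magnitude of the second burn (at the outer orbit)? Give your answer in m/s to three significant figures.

μ = GM = 6.674×10⁻¹¹ × 5.972×10²⁴ = 3.986×10¹⁴ m³/s².
r₁ = 6371 + 809.6 = 7180.6 km = 7.1806×10⁶ m.
r₂ = 6371 + 12790 = 19161 km = 1.9161×10⁷ m.
Transfer ellipse a_t = (r₁ + r₂)/2 = 1.317×10⁷ m.
At r₁: circular v_c1 = √(μ/r₁) = 7450 m/s; transfer-perigee v_p = √[μ(2/r₁ − 1/a_t)] = 8986 m/s.
At r₂: circular v_c2 = √(μ/r₂) = 4561 m/s; transfer-apogee v_a = √[μ(2/r₂ − 1/a_t)] = 3368 m/s.
Δv₂ = v_c2 − v_a = 1193 m/s.

Δv ≈ 1190 m/s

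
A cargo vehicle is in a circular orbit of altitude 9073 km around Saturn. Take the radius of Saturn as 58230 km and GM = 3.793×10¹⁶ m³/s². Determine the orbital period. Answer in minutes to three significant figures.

r = 58230 + 9073 = 67303 km = 6.7303×10⁷ m.
Kepler's third law: T = 2π√(r³/μ) = 2π√((6.730×10⁷)³ / 3.793×10¹⁶).
r³/μ = 8.037×10⁶ s², so T = 2π × 2.835×10³ = 1.781×10⁴ s.
Converting: 1.781×10⁴ s ÷ 60.00 = 296.9 minutes.

T ≈ 297 minutes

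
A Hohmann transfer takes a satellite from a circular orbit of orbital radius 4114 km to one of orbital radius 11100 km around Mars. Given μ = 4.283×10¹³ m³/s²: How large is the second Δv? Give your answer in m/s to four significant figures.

r₁ = 4114 km = 4.114×10⁶ m.
r₂ = 11100 km = 1.110×10⁷ m.
Transfer ellipse a_t = (r₁ + r₂)/2 = 7.607×10⁶ m.
At r₁: circular v_c1 = √(μ/r₁) = 3227 m/s; transfer-periapsis v_p = √[μ(2/r₁ − 1/a_t)] = 3898 m/s.
At r₂: circular v_c2 = √(μ/r₂) = 1964 m/s; transfer-apoapsis v_a = √[μ(2/r₂ − 1/a_t)] = 1445 m/s.
Δv₂ = v_c2 − v_a = 519.8 m/s.

Δv ≈ 519.8 m/s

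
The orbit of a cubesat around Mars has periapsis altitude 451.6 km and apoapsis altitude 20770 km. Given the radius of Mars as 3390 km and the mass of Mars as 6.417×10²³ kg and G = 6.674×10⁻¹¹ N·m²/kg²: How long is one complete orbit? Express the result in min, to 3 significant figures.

μ = GM = 6.674×10⁻¹¹ × 6.417×10²³ = 4.283×10¹³ m³/s².
r_p = 3390 + 451.6 = 3841.6 km = 3.8416×10⁶ m.
r_a = 3390 + 20770 = 24160 km = 2.4160×10⁷ m.
Semi-major axis a = (r_p + r_a)/2 = (3841.6 + 24160)/2 = 14001 km = 1.400×10⁷ m.
By Kepler's third law T = 2π√(a³/μ) = 2π × 8.005×10³ = 5.030×10⁴ s.
= 838.3 min.

T ≈ 838 min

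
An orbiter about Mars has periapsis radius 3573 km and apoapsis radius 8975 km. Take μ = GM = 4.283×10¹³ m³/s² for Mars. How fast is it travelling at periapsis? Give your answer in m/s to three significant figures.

v ≈ 4140 m/s

Semi-major axis a = (r_p + r_a)/2 = 6274.0 km = 6.274×10⁶ m.
Vis-viva: v² = μ(2/r − 1/a) = 4.283×10¹³ × (5.598×10⁻⁷ − 1.594×10⁻⁷) = 1.715×10⁷ m²/s².
v = 4141 m/s.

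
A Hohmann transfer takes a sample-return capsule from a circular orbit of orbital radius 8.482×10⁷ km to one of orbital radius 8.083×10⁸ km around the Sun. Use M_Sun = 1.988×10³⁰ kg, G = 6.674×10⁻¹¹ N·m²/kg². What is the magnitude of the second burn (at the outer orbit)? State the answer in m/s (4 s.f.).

Δv ≈ 7228 m/s

μ = GM = 6.674×10⁻¹¹ × 1.988×10³⁰ = 1.327×10²⁰ m³/s².
r₁ = 8.482×10⁷ km = 8.482×10¹⁰ m.
r₂ = 8.083×10⁸ km = 8.083×10¹¹ m.
Transfer ellipse a_t = (r₁ + r₂)/2 = 4.466×10¹¹ m.
At r₁: circular v_c1 = √(μ/r₁) = 39550 m/s; transfer-perihelion v_p = √[μ(2/r₁ − 1/a_t)] = 53210 m/s.
At r₂: circular v_c2 = √(μ/r₂) = 12810 m/s; transfer-aphelion v_a = √[μ(2/r₂ − 1/a_t)] = 5584 m/s.
Δv₂ = v_c2 − v_a = 7228 m/s.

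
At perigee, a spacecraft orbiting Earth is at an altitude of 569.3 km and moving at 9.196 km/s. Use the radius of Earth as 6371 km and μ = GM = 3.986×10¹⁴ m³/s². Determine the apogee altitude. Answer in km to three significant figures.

r_p = 6371 + 569.3 = 6940.3 km = 6.940×10⁶ m.
Specific energy ε = v²/2 − μ/r = -1.515×10⁷ J/kg, so a = −μ/(2ε) = 1.316×10⁷ m.
The apsides satisfy r_p + r_a = 2a, so the apogee radius is 2a − r_p = 1.937×10⁷ m = 19371 km.
Apogee altitude = 19371 − 6371 = 13000 km.

apogee altitude ≈ 13000 km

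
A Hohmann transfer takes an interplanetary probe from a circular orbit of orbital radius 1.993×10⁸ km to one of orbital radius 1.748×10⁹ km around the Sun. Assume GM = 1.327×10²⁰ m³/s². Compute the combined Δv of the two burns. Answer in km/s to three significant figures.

Δv_total ≈ 13.5 km/s

r₁ = 1.993×10⁸ km = 1.993×10¹¹ m.
r₂ = 1.748×10⁹ km = 1.748×10¹² m.
Transfer ellipse a_t = (r₁ + r₂)/2 = 9.736×10¹¹ m.
At r₁: circular v_c1 = √(μ/r₁) = 25800 m/s; transfer-perihelion v_p = √[μ(2/r₁ − 1/a_t)] = 34570 m/s.
Δv₁ = v_p − v_c1 = 8770 m/s.
At r₂: circular v_c2 = √(μ/r₂) = 8713 m/s; transfer-aphelion v_a = √[μ(2/r₂ − 1/a_t)] = 3942 m/s.
Δv₂ = v_c2 − v_a = 4771 m/s.
Total Δv = Δv₁ + Δv₂ = 13540 m/s = 13.54 km/s.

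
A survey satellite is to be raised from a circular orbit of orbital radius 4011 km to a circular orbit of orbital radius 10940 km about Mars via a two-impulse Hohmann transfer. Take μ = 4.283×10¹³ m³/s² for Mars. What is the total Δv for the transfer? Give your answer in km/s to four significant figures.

r₁ = 4011 km = 4.011×10⁶ m.
r₂ = 10940 km = 1.094×10⁷ m.
Transfer ellipse a_t = (r₁ + r₂)/2 = 7.476×10⁶ m.
At r₁: circular v_c1 = √(μ/r₁) = 3268 m/s; transfer-periapsis v_p = √[μ(2/r₁ − 1/a_t)] = 3953 m/s.
Δv₁ = v_p − v_c1 = 685.3 m/s.
At r₂: circular v_c2 = √(μ/r₂) = 1979 m/s; transfer-apoapsis v_a = √[μ(2/r₂ − 1/a_t)] = 1449 m/s.
Δv₂ = v_c2 − v_a = 529.3 m/s.
Total Δv = Δv₁ + Δv₂ = 1215 m/s = 1.215 km/s.

Δv_total ≈ 1.215 km/s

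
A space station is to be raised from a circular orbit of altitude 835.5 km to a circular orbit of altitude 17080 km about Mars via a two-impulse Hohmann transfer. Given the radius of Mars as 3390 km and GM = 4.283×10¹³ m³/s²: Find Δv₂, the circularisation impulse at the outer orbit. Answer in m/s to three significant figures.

Δv ≈ 600 m/s

r₁ = 3390 + 835.5 = 4225.5 km = 4.2255×10⁶ m.
r₂ = 3390 + 17080 = 20470 km = 2.0470×10⁷ m.
Transfer ellipse a_t = (r₁ + r₂)/2 = 1.235×10⁷ m.
At r₁: circular v_c1 = √(μ/r₁) = 3184 m/s; transfer-periapsis v_p = √[μ(2/r₁ − 1/a_t)] = 4099 m/s.
At r₂: circular v_c2 = √(μ/r₂) = 1446 m/s; transfer-apoapsis v_a = √[μ(2/r₂ − 1/a_t)] = 846.2 m/s.
Δv₂ = v_c2 − v_a = 600.3 m/s.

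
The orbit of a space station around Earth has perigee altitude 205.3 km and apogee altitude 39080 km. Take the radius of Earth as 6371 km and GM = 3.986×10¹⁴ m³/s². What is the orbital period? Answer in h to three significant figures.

T ≈ 11.6 h

r_p = 6371 + 205.3 = 6576.3 km = 6.5763×10⁶ m.
r_a = 6371 + 39080 = 45451 km = 4.5451×10⁷ m.
Semi-major axis a = (r_p + r_a)/2 = (6576.3 + 45451)/2 = 26014 km = 2.601×10⁷ m.
By Kepler's third law T = 2π√(a³/μ) = 2π × 6.646×10³ = 4.176×10⁴ s.
= 11.60 h.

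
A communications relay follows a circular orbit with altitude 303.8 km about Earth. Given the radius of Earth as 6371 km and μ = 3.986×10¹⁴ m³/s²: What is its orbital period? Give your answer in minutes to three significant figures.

T ≈ 90.5 minutes

r = 6371 + 303.8 = 6674.8 km = 6.6748×10⁶ m.
Kepler's third law: T = 2π√(r³/μ) = 2π√((6.675×10⁶)³ / 3.986×10¹⁴).
r³/μ = 7.461×10⁵ s², so T = 2π × 8.638×10² = 5.427×10³ s.
Converting: 5.427×10³ s ÷ 60.00 = 90.45 minutes.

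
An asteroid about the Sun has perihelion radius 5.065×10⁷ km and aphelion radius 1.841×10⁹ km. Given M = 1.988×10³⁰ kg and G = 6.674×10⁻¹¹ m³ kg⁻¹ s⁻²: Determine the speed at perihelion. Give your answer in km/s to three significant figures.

v ≈ 71.4 km/s

μ = GM = 6.674×10⁻¹¹ × 1.988×10³⁰ = 1.327×10²⁰ m³/s².
Semi-major axis a = (r_p + r_a)/2 = 9.4582×10⁸ km = 9.458×10¹¹ m.
Vis-viva: v² = μ(2/r − 1/a) = 1.327×10²⁰ × (3.949×10⁻¹¹ − 1.057×10⁻¹²) = 5.099×10⁹ m²/s².
v = 71410 m/s = 71.41 km/s.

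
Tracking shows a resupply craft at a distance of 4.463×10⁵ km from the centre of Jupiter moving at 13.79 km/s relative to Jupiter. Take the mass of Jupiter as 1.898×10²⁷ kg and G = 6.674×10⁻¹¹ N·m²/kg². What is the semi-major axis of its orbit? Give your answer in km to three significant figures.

a ≈ 3.36×10⁵ km

μ = GM = 6.674×10⁻¹¹ × 1.898×10²⁷ = 1.267×10¹⁷ m³/s².
r = 4.463×10⁸ m.
Specific orbital energy ε = v²/2 − μ/r = (13790)²/2 − 1.267×10¹⁷/4.463×10⁸ = -1.887×10⁸ J/kg.
Since ε = −μ/(2a), a = −μ/(2ε) = 3.356×10⁸ m = 3.3556×10⁵ km.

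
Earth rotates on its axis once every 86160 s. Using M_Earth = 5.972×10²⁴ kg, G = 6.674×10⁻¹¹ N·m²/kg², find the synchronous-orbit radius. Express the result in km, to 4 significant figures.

r_sync ≈ 42160 km

μ = GM = 6.674×10⁻¹¹ × 5.972×10²⁴ = 3.986×10¹⁴ m³/s².
A synchronous orbit has period T, so by Kepler's third law a = (μT²/4π²)^(1/3).
μT²/4π² = 3.986×10¹⁴ × (8.616×10⁴)² / 39.48 = 7.495×10²² m³.
a = 4.216×10⁷ m = 42162 km.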